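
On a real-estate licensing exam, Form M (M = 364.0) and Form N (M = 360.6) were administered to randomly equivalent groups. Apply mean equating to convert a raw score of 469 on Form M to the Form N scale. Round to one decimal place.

465.6

Mean equating: y = x + (M_Y − M_X) = 469 + (360.6 − 364.0) = 465.6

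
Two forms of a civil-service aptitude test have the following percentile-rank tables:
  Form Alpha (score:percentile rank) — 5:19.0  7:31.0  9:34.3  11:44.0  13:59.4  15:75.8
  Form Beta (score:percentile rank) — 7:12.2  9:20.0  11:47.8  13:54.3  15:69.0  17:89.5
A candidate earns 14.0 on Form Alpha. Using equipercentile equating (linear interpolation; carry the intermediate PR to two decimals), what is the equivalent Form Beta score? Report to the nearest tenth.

14.8

PR of 14.0 on Form Alpha: 59.4 + (14.0 − 13)/(15 − 13) × (75.8 − 59.4) = 67.60
On Form Beta, PR 67.60 falls between score 13 (PR 54.3) and 15 (PR 69.0).
Interpolate: 13 + (67.60 − 54.3)/(69.0 − 54.3) × (15 − 13) = 14.8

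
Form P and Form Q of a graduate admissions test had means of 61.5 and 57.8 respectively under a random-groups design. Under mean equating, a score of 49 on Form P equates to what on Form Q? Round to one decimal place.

45.3

Mean equating: y = x + (M_Y − M_X) = 49 + (57.8 − 61.5) = 45.3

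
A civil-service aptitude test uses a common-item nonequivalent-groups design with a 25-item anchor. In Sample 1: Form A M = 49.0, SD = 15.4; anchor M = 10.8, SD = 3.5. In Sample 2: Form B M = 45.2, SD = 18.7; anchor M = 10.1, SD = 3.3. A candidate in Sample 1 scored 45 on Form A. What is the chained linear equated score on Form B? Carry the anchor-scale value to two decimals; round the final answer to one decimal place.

Form A → anchor (Sample 1): v = (3.5/15.4)(45 − 49.0) + 10.8 = 9.89
anchor → Form B (Sample 2): y = (18.7/3.3)(9.89 − 10.1) + 45.2 = 44.0

44.0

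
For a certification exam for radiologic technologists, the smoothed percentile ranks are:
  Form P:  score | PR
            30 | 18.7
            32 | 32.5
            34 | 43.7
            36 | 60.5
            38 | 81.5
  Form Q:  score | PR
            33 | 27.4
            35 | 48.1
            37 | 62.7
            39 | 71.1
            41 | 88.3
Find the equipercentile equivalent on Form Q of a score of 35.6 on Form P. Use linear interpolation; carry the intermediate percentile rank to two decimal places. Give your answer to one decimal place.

36.2

PR of 35.6 on Form P: 43.7 + (35.6 − 34)/(36 − 34) × (60.5 − 43.7) = 57.14
On Form Q, PR 57.14 falls between score 35 (PR 48.1) and 37 (PR 62.7).
Interpolate: 35 + (57.14 − 48.1)/(62.7 − 48.1) × (37 − 35) = 36.2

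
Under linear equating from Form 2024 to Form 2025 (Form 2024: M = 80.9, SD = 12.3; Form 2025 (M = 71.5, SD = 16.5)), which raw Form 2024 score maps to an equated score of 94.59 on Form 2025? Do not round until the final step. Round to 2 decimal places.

98.11

Invert y = (SD_Y/SD_X)(x − M_X) + M_Y:
x = (SD_X/SD_Y)(y − M_Y) + M_X = (12.3/16.5)(94.59 − 71.5) + 80.9
x = 0.745455 × 23.090 + 80.9 = 98.11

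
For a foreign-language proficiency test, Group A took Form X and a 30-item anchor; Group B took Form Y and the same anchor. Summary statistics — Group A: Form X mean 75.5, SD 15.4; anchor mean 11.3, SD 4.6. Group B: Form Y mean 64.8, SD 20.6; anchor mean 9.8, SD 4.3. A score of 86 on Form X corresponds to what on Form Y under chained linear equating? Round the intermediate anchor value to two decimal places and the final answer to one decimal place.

87.0

Form X → anchor (Group A): v = (4.6/15.4)(86 − 75.5) + 11.3 = 14.44
anchor → Form Y (Group B): y = (20.6/4.3)(14.44 − 9.8) + 64.8 = 87.0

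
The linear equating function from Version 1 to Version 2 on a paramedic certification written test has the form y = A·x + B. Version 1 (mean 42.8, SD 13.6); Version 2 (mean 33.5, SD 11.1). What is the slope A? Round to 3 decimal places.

A = SD_Y / SD_X = 11.1 / 13.6 = 0.816

0.816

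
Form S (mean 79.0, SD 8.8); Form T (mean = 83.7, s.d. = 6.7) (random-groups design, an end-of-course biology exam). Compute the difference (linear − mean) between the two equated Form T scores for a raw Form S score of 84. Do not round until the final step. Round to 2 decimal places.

Mean-equated: 84 + (83.7 − 79.0) = 88.70
Linear-equated: (6.7/8.8)(84 − 79.0) + 83.7 = 87.507
Difference = 87.507 − 88.70 = -1.19

-1.19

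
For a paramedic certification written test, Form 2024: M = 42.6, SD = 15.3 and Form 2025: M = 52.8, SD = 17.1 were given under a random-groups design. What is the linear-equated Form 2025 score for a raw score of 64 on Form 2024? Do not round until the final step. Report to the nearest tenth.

76.7

Linear equating: y = (SD_Y/SD_X)(x − M_X) + M_Y
y = (17.1/15.3)(64 − 42.6) + 52.8
y = 1.117647 × 21.4 + 52.8 = 23.9176 + 52.8 = 76.7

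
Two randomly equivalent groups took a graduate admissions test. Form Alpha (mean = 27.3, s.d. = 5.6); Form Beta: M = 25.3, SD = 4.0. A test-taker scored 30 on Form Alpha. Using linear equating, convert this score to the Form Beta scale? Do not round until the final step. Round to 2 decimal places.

Linear equating: y = (SD_Y/SD_X)(x − M_X) + M_Y
y = (4.0/5.6)(30 − 27.3) + 25.3
y = 0.714286 × 2.7 + 25.3 = 1.9286 + 25.3 = 27.23

27.23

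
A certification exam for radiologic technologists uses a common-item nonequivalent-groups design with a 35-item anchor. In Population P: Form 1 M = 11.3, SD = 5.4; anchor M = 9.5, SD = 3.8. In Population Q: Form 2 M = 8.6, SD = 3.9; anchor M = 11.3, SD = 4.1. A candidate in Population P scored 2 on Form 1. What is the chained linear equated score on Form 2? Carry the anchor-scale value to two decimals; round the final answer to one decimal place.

Form 1 → anchor (Population P): v = (3.8/5.4)(2 − 11.3) + 9.5 = 2.96
anchor → Form 2 (Population Q): y = (3.9/4.1)(2.96 − 11.3) + 8.6 = 0.7

0.7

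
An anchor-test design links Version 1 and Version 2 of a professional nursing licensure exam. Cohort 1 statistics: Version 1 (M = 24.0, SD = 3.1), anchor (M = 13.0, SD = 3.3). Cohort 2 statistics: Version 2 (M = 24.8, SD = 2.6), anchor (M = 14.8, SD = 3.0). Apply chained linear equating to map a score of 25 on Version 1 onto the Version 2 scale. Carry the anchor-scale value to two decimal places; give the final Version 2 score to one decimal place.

Version 1 → anchor (Cohort 1): v = (3.3/3.1)(25 − 24.0) + 13.0 = 14.06
anchor → Version 2 (Cohort 2): y = (2.6/3.0)(14.06 − 14.8) + 24.8 = 24.2

24.2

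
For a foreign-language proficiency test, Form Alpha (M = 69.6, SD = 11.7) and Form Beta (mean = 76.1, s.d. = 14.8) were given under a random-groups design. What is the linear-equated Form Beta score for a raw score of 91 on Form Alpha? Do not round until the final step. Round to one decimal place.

Linear equating: y = (SD_Y/SD_X)(x − M_X) + M_Y
y = (14.8/11.7)(91 − 69.6) + 76.1
y = 1.264957 × 21.4 + 76.1 = 27.0701 + 76.1 = 103.2

103.2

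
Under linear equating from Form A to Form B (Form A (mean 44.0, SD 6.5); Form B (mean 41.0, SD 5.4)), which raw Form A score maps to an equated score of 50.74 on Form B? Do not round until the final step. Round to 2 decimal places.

Invert y = (SD_Y/SD_X)(x − M_X) + M_Y:
x = (SD_X/SD_Y)(y − M_Y) + M_X = (6.5/5.4)(50.74 − 41.0) + 44.0
x = 1.203704 × 9.740 + 44.0 = 55.72

55.72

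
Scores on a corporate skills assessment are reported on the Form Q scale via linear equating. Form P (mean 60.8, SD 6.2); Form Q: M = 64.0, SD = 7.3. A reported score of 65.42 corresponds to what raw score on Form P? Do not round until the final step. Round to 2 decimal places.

62.01

Invert y = (SD_Y/SD_X)(x − M_X) + M_Y:
x = (SD_X/SD_Y)(y − M_Y) + M_X = (6.2/7.3)(65.42 − 64.0) + 60.8
x = 0.849315 × 1.420 + 60.8 = 62.01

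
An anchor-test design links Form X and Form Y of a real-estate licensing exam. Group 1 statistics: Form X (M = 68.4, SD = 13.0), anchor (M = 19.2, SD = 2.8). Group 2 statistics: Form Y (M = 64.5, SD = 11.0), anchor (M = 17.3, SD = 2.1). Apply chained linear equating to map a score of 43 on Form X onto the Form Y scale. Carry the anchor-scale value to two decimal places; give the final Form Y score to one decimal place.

Form X → anchor (Group 1): v = (2.8/13.0)(43 − 68.4) + 19.2 = 13.73
anchor → Form Y (Group 2): y = (11.0/2.1)(13.73 − 17.3) + 64.5 = 45.8

45.8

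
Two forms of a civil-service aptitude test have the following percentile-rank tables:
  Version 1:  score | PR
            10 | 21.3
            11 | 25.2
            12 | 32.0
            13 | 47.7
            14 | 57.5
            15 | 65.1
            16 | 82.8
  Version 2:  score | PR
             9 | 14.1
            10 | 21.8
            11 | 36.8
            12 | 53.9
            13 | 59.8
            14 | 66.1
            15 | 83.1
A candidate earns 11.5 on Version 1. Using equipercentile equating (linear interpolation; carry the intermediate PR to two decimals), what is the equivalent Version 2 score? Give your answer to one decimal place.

PR of 11.5 on Version 1: 25.2 + (11.5 − 11)/(12 − 11) × (32.0 − 25.2) = 28.60
On Version 2, PR 28.60 falls between score 10 (PR 21.8) and 11 (PR 36.8).
Interpolate: 10 + (28.60 − 21.8)/(36.8 − 21.8) × (11 − 10) = 10.5

10.5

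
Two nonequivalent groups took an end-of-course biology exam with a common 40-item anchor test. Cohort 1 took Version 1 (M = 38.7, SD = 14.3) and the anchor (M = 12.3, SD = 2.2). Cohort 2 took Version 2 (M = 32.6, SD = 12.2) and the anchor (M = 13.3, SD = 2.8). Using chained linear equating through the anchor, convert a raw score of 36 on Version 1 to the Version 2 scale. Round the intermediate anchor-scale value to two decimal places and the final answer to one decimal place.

26.4

Version 1 → anchor (Cohort 1): v = (2.2/14.3)(36 − 38.7) + 12.3 = 11.88
anchor → Version 2 (Cohort 2): y = (12.2/2.8)(11.88 − 13.3) + 32.6 = 26.4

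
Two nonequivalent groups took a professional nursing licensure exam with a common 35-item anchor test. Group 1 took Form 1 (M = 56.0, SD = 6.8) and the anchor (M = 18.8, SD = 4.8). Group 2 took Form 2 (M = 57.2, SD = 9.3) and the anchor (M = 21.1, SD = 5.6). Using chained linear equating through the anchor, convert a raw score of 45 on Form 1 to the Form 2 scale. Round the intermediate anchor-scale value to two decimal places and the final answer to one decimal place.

40.5

Form 1 → anchor (Group 1): v = (4.8/6.8)(45 − 56.0) + 18.8 = 11.04
anchor → Form 2 (Group 2): y = (9.3/5.6)(11.04 − 21.1) + 57.2 = 40.5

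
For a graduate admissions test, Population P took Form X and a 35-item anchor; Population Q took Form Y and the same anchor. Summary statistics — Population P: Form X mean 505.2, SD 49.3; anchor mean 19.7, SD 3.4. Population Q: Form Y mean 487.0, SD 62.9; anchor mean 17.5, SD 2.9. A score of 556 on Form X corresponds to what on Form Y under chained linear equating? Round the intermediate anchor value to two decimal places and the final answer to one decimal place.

610.6

Form X → anchor (Population P): v = (3.4/49.3)(556 − 505.2) + 19.7 = 23.20
anchor → Form Y (Population Q): y = (62.9/2.9)(23.20 − 17.5) + 487.0 = 610.6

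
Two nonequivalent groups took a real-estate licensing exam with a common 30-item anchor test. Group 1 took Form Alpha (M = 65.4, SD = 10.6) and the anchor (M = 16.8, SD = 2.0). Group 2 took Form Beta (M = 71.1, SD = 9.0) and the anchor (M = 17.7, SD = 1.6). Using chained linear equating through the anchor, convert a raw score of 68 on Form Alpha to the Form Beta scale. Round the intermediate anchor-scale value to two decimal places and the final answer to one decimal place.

Form Alpha → anchor (Group 1): v = (2.0/10.6)(68 − 65.4) + 16.8 = 17.29
anchor → Form Beta (Group 2): y = (9.0/1.6)(17.29 − 17.7) + 71.1 = 68.8

68.8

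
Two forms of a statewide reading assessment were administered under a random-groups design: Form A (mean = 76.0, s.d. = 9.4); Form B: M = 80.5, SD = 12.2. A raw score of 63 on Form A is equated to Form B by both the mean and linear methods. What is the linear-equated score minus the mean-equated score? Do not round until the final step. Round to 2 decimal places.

Mean-equated: 63 + (80.5 − 76.0) = 67.50
Linear-equated: (12.2/9.4)(63 − 76.0) + 80.5 = 63.628
Difference = 63.628 − 67.50 = -3.87

-3.87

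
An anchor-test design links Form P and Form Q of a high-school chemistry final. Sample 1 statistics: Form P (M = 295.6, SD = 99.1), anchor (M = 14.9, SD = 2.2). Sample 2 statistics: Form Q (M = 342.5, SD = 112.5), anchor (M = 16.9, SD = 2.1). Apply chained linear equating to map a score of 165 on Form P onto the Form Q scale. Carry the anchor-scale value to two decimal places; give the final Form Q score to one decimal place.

80.0

Form P → anchor (Sample 1): v = (2.2/99.1)(165 − 295.6) + 14.9 = 12.00
anchor → Form Q (Sample 2): y = (112.5/2.1)(12.00 − 16.9) + 342.5 = 80.0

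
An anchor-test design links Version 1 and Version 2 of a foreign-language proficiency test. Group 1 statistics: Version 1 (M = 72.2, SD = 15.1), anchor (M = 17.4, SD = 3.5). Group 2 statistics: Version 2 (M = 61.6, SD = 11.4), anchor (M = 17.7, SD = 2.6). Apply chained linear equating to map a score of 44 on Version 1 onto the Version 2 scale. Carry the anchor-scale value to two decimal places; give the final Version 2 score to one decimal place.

Version 1 → anchor (Group 1): v = (3.5/15.1)(44 − 72.2) + 17.4 = 10.86
anchor → Version 2 (Group 2): y = (11.4/2.6)(10.86 − 17.7) + 61.6 = 31.6

31.6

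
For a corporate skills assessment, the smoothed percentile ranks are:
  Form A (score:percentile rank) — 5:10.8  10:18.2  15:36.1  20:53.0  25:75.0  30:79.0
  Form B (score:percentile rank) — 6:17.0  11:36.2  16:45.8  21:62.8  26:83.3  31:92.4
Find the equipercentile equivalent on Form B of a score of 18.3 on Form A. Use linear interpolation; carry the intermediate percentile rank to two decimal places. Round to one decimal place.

16.4

PR of 18.3 on Form A: 36.1 + (18.3 − 15)/(20 − 15) × (53.0 − 36.1) = 47.25
On Form B, PR 47.25 falls between score 16 (PR 45.8) and 21 (PR 62.8).
Interpolate: 16 + (47.25 − 45.8)/(62.8 − 45.8) × (21 − 16) = 16.4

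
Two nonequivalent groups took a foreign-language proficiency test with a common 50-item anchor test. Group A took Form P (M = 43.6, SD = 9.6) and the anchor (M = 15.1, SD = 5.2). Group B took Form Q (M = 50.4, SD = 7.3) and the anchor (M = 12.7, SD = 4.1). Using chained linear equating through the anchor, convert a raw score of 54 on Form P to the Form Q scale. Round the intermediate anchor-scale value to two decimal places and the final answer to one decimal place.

64.7

Form P → anchor (Group A): v = (5.2/9.6)(54 − 43.6) + 15.1 = 20.73
anchor → Form Q (Group B): y = (7.3/4.1)(20.73 − 12.7) + 50.4 = 64.7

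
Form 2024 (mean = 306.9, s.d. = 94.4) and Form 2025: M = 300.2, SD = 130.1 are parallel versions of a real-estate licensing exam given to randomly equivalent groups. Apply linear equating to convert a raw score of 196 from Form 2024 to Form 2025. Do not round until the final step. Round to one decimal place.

147.4

Linear equating: y = (SD_Y/SD_X)(x − M_X) + M_Y
y = (130.1/94.4)(196 − 306.9) + 300.2
y = 1.378178 × -110.9 + 300.2 = -152.8399 + 300.2 = 147.4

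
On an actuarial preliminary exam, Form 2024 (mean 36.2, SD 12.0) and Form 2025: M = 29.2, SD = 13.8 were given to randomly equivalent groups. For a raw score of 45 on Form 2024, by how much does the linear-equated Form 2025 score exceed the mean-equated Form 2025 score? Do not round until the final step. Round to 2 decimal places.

Mean-equated: 45 + (29.2 − 36.2) = 38.00
Linear-equated: (13.8/12.0)(45 − 36.2) + 29.2 = 39.320
Difference = 39.320 − 38.00 = 1.32

1.32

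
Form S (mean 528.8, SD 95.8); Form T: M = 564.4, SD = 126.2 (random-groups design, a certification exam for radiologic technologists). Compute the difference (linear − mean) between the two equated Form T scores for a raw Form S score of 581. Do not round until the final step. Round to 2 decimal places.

16.56

Mean-equated: 581 + (564.4 − 528.8) = 616.60
Linear-equated: (126.2/95.8)(581 − 528.8) + 564.4 = 633.165
Difference = 633.165 − 616.60 = 16.56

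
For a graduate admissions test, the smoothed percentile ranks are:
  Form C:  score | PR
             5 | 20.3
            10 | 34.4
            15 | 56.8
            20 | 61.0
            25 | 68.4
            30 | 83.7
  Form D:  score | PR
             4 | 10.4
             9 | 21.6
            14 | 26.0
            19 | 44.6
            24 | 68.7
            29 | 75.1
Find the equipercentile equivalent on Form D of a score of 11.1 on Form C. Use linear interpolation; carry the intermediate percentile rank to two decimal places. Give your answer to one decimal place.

PR of 11.1 on Form C: 34.4 + (11.1 − 10)/(15 − 10) × (56.8 − 34.4) = 39.33
On Form D, PR 39.33 falls between score 14 (PR 26.0) and 19 (PR 44.6).
Interpolate: 14 + (39.33 − 26.0)/(44.6 − 26.0) × (19 − 14) = 17.6

17.6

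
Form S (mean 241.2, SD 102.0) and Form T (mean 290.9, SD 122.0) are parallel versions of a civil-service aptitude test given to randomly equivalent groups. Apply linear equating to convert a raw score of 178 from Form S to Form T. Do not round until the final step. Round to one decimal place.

Linear equating: y = (SD_Y/SD_X)(x − M_X) + M_Y
y = (122.0/102.0)(178 − 241.2) + 290.9
y = 1.196078 × -63.2 + 290.9 = -75.5922 + 290.9 = 215.3

215.3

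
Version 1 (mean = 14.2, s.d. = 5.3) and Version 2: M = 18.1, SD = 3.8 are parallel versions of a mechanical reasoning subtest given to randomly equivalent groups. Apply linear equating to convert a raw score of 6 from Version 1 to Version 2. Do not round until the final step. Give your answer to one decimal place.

Linear equating: y = (SD_Y/SD_X)(x − M_X) + M_Y
y = (3.8/5.3)(6 − 14.2) + 18.1
y = 0.716981 × -8.2 + 18.1 = -5.8792 + 18.1 = 12.2

12.2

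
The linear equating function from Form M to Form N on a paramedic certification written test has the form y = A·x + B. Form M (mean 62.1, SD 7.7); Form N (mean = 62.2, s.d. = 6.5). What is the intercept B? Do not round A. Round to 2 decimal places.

9.78

A = SD_Y / SD_X = 6.5 / 7.7 = 0.844156
B = M_Y − A·M_X = 62.2 − 0.844156 × 62.1 = 9.78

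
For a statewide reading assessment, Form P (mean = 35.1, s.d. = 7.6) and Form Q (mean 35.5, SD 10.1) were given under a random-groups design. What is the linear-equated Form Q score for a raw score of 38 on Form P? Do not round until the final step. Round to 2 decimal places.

Linear equating: y = (SD_Y/SD_X)(x − M_X) + M_Y
y = (10.1/7.6)(38 − 35.1) + 35.5
y = 1.328947 × 2.9 + 35.5 = 3.8539 + 35.5 = 39.35

39.35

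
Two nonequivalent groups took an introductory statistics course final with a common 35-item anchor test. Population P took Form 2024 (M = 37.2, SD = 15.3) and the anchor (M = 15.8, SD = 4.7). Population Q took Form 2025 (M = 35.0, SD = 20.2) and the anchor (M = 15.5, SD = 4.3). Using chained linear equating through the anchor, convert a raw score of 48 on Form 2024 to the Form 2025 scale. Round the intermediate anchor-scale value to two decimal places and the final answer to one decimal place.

Form 2024 → anchor (Population P): v = (4.7/15.3)(48 − 37.2) + 15.8 = 19.12
anchor → Form 2025 (Population Q): y = (20.2/4.3)(19.12 − 15.5) + 35.0 = 52.0

52.0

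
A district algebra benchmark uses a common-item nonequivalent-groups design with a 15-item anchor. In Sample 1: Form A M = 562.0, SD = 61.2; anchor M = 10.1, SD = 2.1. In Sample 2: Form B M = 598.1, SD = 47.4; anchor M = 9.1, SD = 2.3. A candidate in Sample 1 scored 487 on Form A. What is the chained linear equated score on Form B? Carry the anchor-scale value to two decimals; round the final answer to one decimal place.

565.7

Form A → anchor (Sample 1): v = (2.1/61.2)(487 − 562.0) + 10.1 = 7.53
anchor → Form B (Sample 2): y = (47.4/2.3)(7.53 − 9.1) + 598.1 = 565.7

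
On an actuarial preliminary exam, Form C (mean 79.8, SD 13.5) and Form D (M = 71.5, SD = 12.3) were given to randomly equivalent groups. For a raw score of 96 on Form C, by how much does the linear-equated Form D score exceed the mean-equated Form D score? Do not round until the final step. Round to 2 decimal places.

Mean-equated: 96 + (71.5 − 79.8) = 87.70
Linear-equated: (12.3/13.5)(96 − 79.8) + 71.5 = 86.260
Difference = 86.260 − 87.70 = -1.44

-1.44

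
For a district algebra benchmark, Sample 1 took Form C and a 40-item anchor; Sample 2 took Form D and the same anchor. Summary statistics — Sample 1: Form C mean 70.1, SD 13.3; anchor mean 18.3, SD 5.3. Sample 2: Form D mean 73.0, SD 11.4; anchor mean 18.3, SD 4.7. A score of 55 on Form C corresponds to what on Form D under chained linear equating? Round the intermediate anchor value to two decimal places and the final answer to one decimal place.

58.4

Form C → anchor (Sample 1): v = (5.3/13.3)(55 − 70.1) + 18.3 = 12.28
anchor → Form D (Sample 2): y = (11.4/4.7)(12.28 − 18.3) + 73.0 = 58.4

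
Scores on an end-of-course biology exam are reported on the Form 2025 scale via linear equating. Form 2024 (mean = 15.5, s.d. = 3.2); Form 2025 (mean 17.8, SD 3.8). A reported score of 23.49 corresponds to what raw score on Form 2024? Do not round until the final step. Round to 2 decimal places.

20.29

Invert y = (SD_Y/SD_X)(x − M_X) + M_Y:
x = (SD_X/SD_Y)(y − M_Y) + M_X = (3.2/3.8)(23.49 − 17.8) + 15.5
x = 0.842105 × 5.690 + 15.5 = 20.29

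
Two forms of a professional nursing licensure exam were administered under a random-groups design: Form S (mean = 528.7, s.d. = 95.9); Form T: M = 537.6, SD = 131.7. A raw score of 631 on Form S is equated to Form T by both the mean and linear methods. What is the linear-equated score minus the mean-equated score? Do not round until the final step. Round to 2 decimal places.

Mean-equated: 631 + (537.6 − 528.7) = 639.90
Linear-equated: (131.7/95.9)(631 − 528.7) + 537.6 = 678.089
Difference = 678.089 − 639.90 = 38.19

38.19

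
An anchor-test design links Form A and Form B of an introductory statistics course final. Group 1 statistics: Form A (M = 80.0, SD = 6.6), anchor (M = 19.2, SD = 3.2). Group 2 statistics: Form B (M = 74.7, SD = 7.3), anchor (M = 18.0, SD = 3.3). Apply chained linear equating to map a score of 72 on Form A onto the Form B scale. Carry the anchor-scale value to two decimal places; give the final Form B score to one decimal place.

68.8

Form A → anchor (Group 1): v = (3.2/6.6)(72 − 80.0) + 19.2 = 15.32
anchor → Form B (Group 2): y = (7.3/3.3)(15.32 − 18.0) + 74.7 = 68.8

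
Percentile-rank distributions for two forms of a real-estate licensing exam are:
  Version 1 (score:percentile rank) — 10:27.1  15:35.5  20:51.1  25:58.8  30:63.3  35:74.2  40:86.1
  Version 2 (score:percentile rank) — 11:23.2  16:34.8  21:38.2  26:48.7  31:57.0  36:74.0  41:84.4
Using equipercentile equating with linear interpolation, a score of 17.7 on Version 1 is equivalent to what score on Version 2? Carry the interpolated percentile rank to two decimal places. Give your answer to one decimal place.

23.7

PR of 17.7 on Version 1: 35.5 + (17.7 − 15)/(20 − 15) × (51.1 − 35.5) = 43.92
On Version 2, PR 43.92 falls between score 21 (PR 38.2) and 26 (PR 48.7).
Interpolate: 21 + (43.92 − 38.2)/(48.7 − 38.2) × (26 − 21) = 23.7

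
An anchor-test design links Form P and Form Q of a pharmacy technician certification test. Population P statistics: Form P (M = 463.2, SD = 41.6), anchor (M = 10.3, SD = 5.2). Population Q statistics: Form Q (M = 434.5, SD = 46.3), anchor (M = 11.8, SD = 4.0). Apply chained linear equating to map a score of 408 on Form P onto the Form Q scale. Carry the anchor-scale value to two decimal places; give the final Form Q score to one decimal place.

337.3

Form P → anchor (Population P): v = (5.2/41.6)(408 − 463.2) + 10.3 = 3.40
anchor → Form Q (Population Q): y = (46.3/4.0)(3.40 − 11.8) + 434.5 = 337.3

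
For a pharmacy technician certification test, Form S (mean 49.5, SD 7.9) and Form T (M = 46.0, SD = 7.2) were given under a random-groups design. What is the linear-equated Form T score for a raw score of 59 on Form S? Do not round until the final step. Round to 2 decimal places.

54.66

Linear equating: y = (SD_Y/SD_X)(x − M_X) + M_Y
y = (7.2/7.9)(59 − 49.5) + 46.0
y = 0.911392 × 9.5 + 46.0 = 8.6582 + 46.0 = 54.66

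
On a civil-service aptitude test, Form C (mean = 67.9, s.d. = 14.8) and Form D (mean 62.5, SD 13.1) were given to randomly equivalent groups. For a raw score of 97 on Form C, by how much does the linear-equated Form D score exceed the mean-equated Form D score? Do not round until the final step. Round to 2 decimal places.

-3.34

Mean-equated: 97 + (62.5 − 67.9) = 91.60
Linear-equated: (13.1/14.8)(97 − 67.9) + 62.5 = 88.257
Difference = 88.257 − 91.60 = -3.34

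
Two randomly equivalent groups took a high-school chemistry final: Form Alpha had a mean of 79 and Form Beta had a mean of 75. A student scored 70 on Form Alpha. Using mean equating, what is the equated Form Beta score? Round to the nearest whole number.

66

Mean equating: y = x + (M_Y − M_X) = 70 + (75 − 79) = 66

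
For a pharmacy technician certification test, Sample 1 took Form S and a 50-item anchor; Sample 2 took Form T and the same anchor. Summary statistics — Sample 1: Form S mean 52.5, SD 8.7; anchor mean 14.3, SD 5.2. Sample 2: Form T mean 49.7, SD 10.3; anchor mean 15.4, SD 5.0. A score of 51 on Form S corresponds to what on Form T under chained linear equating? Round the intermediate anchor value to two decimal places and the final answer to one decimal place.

Form S → anchor (Sample 1): v = (5.2/8.7)(51 − 52.5) + 14.3 = 13.40
anchor → Form T (Sample 2): y = (10.3/5.0)(13.40 − 15.4) + 49.7 = 45.6

45.6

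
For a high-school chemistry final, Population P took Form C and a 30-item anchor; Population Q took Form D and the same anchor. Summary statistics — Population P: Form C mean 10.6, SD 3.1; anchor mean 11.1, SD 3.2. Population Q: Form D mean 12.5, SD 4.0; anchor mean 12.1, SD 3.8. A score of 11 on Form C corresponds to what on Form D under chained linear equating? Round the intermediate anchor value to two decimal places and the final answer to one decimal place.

11.9

Form C → anchor (Population P): v = (3.2/3.1)(11 − 10.6) + 11.1 = 11.51
anchor → Form D (Population Q): y = (4.0/3.8)(11.51 − 12.1) + 12.5 = 11.9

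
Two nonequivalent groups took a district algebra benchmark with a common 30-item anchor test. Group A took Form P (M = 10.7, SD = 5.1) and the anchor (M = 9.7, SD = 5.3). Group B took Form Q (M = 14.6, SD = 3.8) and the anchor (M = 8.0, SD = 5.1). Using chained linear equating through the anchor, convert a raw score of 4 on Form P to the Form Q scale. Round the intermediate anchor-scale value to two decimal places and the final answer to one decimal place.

Form P → anchor (Group A): v = (5.3/5.1)(4 − 10.7) + 9.7 = 2.74
anchor → Form Q (Group B): y = (3.8/5.1)(2.74 − 8.0) + 14.6 = 10.7

10.7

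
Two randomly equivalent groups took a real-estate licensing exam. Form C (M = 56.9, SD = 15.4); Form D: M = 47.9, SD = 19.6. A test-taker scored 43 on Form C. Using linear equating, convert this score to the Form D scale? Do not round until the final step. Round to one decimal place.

30.2

Linear equating: y = (SD_Y/SD_X)(x − M_X) + M_Y
y = (19.6/15.4)(43 − 56.9) + 47.9
y = 1.272727 × -13.9 + 47.9 = -17.6909 + 47.9 = 30.2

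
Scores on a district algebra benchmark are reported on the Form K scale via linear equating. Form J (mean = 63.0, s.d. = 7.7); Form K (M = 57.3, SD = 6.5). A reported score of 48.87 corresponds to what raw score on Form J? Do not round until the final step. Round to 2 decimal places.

Invert y = (SD_Y/SD_X)(x − M_X) + M_Y:
x = (SD_X/SD_Y)(y − M_Y) + M_X = (7.7/6.5)(48.87 − 57.3) + 63.0
x = 1.184615 × -8.430 + 63.0 = 53.01

53.01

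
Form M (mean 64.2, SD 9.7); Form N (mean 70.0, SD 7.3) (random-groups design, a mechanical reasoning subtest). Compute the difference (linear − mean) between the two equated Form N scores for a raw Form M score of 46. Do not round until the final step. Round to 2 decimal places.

Mean-equated: 46 + (70.0 − 64.2) = 51.80
Linear-equated: (7.3/9.7)(46 − 64.2) + 70.0 = 56.303
Difference = 56.303 − 51.80 = 4.50

4.50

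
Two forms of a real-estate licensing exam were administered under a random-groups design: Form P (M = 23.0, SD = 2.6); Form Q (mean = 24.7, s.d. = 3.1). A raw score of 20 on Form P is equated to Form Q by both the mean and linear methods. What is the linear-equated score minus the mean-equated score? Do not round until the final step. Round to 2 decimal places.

-0.58

Mean-equated: 20 + (24.7 − 23.0) = 21.70
Linear-equated: (3.1/2.6)(20 − 23.0) + 24.7 = 21.123
Difference = 21.123 − 21.70 = -0.58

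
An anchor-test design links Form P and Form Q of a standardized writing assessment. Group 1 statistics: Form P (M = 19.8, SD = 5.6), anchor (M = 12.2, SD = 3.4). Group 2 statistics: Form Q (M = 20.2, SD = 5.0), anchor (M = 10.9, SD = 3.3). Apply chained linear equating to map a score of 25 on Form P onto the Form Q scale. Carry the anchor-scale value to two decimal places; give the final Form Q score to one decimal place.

27.0

Form P → anchor (Group 1): v = (3.4/5.6)(25 − 19.8) + 12.2 = 15.36
anchor → Form Q (Group 2): y = (5.0/3.3)(15.36 − 10.9) + 20.2 = 27.0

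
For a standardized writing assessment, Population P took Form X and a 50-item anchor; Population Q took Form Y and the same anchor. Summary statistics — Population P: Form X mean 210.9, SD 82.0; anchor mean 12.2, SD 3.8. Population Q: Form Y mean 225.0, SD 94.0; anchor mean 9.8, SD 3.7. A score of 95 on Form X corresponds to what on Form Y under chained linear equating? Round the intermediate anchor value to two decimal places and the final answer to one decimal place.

Form X → anchor (Population P): v = (3.8/82.0)(95 − 210.9) + 12.2 = 6.83
anchor → Form Y (Population Q): y = (94.0/3.7)(6.83 − 9.8) + 225.0 = 149.5

149.5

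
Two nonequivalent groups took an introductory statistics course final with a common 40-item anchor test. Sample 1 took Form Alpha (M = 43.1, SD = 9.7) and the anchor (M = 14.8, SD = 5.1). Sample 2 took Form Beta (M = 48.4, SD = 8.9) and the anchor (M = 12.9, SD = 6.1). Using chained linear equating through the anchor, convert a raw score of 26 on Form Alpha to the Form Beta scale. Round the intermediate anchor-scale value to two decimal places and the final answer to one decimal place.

Form Alpha → anchor (Sample 1): v = (5.1/9.7)(26 − 43.1) + 14.8 = 5.81
anchor → Form Beta (Sample 2): y = (8.9/6.1)(5.81 − 12.9) + 48.4 = 38.1

38.1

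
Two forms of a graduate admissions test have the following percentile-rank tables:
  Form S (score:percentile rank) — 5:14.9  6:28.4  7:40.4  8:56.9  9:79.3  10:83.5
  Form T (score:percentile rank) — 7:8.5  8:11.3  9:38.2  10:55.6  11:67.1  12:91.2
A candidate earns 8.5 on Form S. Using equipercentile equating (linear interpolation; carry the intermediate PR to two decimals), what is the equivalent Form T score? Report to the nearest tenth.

11.0

PR of 8.5 on Form S: 56.9 + (8.5 − 8)/(9 − 8) × (79.3 − 56.9) = 68.10
On Form T, PR 68.10 falls between score 11 (PR 67.1) and 12 (PR 91.2).
Interpolate: 11 + (68.10 − 67.1)/(91.2 − 67.1) × (12 − 11) = 11.0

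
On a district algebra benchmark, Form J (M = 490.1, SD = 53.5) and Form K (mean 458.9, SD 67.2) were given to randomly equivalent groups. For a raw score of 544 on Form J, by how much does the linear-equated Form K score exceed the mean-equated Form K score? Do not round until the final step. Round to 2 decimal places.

13.80

Mean-equated: 544 + (458.9 − 490.1) = 512.80
Linear-equated: (67.2/53.5)(544 − 490.1) + 458.9 = 526.602
Difference = 526.602 − 512.80 = 13.80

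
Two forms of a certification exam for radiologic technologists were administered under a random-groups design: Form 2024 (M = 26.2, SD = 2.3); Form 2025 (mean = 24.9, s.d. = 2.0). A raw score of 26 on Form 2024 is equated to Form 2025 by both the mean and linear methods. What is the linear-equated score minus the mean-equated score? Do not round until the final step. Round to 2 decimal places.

Mean-equated: 26 + (24.9 − 26.2) = 24.70
Linear-equated: (2.0/2.3)(26 − 26.2) + 24.9 = 24.726
Difference = 24.726 − 24.70 = 0.03

0.03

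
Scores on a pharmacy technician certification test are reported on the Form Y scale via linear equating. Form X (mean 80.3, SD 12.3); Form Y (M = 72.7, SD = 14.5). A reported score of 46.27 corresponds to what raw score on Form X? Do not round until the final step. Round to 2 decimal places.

Invert y = (SD_Y/SD_X)(x − M_X) + M_Y:
x = (SD_X/SD_Y)(y − M_Y) + M_X = (12.3/14.5)(46.27 − 72.7) + 80.3
x = 0.848276 × -26.430 + 80.3 = 57.88

57.88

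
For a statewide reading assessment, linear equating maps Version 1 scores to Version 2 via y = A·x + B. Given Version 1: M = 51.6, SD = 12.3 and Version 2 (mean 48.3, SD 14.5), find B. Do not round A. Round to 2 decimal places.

-12.53

A = SD_Y / SD_X = 14.5 / 12.3 = 1.178862
B = M_Y − A·M_X = 48.3 − 1.178862 × 51.6 = -12.53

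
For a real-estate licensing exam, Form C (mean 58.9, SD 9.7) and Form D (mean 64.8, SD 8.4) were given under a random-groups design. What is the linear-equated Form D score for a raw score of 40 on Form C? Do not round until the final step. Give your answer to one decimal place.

48.4

Linear equating: y = (SD_Y/SD_X)(x − M_X) + M_Y
y = (8.4/9.7)(40 − 58.9) + 64.8
y = 0.865979 × -18.9 + 64.8 = -16.3670 + 64.8 = 48.4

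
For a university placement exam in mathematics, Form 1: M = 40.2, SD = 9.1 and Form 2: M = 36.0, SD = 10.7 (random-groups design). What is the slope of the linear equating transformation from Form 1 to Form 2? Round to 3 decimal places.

1.176

A = SD_Y / SD_X = 10.7 / 9.1 = 1.176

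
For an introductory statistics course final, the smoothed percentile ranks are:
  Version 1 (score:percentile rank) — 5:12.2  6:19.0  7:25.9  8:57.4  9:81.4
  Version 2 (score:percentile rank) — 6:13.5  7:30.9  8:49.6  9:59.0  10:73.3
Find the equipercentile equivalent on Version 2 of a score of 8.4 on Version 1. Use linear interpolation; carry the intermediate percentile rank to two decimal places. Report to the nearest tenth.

PR of 8.4 on Version 1: 57.4 + (8.4 − 8)/(9 − 8) × (81.4 − 57.4) = 67.00
On Version 2, PR 67.00 falls between score 9 (PR 59.0) and 10 (PR 73.3).
Interpolate: 9 + (67.00 − 59.0)/(73.3 − 59.0) × (10 − 9) = 9.6

9.6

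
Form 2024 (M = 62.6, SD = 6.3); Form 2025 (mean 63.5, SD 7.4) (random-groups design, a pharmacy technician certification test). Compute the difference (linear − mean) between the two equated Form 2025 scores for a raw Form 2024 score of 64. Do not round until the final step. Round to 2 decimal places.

Mean-equated: 64 + (63.5 − 62.6) = 64.90
Linear-equated: (7.4/6.3)(64 − 62.6) + 63.5 = 65.144
Difference = 65.144 − 64.90 = 0.24

0.24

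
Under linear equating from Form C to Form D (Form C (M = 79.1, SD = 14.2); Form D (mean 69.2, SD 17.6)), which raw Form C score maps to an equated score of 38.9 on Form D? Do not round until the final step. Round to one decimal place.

Invert y = (SD_Y/SD_X)(x − M_X) + M_Y:
x = (SD_X/SD_Y)(y − M_Y) + M_X = (14.2/17.6)(38.9 − 69.2) + 79.1
x = 0.806818 × -30.300 + 79.1 = 54.7

54.7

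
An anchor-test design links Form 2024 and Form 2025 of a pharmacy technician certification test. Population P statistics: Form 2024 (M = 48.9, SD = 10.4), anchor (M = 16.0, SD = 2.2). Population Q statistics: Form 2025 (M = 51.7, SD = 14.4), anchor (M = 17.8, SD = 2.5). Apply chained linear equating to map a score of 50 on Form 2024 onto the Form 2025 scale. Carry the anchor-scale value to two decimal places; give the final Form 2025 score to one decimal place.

42.7

Form 2024 → anchor (Population P): v = (2.2/10.4)(50 − 48.9) + 16.0 = 16.23
anchor → Form 2025 (Population Q): y = (14.4/2.5)(16.23 − 17.8) + 51.7 = 42.7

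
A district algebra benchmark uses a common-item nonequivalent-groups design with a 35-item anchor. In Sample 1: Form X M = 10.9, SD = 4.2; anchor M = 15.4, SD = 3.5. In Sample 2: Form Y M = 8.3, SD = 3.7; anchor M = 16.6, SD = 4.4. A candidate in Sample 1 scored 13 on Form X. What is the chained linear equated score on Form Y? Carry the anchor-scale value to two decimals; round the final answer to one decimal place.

Form X → anchor (Sample 1): v = (3.5/4.2)(13 − 10.9) + 15.4 = 17.15
anchor → Form Y (Sample 2): y = (3.7/4.4)(17.15 − 16.6) + 8.3 = 8.8

8.8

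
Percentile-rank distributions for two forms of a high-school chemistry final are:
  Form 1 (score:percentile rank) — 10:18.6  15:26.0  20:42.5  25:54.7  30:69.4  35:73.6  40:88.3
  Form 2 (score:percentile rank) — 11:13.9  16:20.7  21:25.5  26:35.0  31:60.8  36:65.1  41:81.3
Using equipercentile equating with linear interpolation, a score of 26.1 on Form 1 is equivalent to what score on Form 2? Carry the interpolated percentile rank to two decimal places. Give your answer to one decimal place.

PR of 26.1 on Form 1: 54.7 + (26.1 − 25)/(30 − 25) × (69.4 − 54.7) = 57.93
On Form 2, PR 57.93 falls between score 26 (PR 35.0) and 31 (PR 60.8).
Interpolate: 26 + (57.93 − 35.0)/(60.8 − 35.0) × (31 − 26) = 30.4

30.4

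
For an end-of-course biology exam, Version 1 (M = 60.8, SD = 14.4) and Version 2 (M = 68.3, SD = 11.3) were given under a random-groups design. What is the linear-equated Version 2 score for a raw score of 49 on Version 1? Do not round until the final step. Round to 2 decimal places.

Linear equating: y = (SD_Y/SD_X)(x − M_X) + M_Y
y = (11.3/14.4)(49 − 60.8) + 68.3
y = 0.784722 × -11.8 + 68.3 = -9.2597 + 68.3 = 59.04

59.04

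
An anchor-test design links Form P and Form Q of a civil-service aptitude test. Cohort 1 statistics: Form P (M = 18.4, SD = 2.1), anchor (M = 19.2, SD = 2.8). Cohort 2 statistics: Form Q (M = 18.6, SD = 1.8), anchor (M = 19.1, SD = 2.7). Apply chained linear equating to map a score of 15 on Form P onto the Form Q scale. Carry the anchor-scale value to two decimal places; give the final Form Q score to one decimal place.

Form P → anchor (Cohort 1): v = (2.8/2.1)(15 − 18.4) + 19.2 = 14.67
anchor → Form Q (Cohort 2): y = (1.8/2.7)(14.67 − 19.1) + 18.6 = 15.6

15.6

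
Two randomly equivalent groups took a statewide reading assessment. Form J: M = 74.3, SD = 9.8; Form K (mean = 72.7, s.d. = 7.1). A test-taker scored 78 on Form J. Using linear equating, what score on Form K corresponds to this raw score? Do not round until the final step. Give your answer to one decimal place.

Linear equating: y = (SD_Y/SD_X)(x − M_X) + M_Y
y = (7.1/9.8)(78 − 74.3) + 72.7
y = 0.724490 × 3.7 + 72.7 = 2.6806 + 72.7 = 75.4

75.4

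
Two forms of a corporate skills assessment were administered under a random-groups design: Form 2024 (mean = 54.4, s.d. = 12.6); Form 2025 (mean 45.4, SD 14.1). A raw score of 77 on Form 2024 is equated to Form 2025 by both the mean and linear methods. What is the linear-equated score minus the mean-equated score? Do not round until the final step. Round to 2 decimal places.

2.69

Mean-equated: 77 + (45.4 − 54.4) = 68.00
Linear-equated: (14.1/12.6)(77 − 54.4) + 45.4 = 70.690
Difference = 70.690 − 68.00 = 2.69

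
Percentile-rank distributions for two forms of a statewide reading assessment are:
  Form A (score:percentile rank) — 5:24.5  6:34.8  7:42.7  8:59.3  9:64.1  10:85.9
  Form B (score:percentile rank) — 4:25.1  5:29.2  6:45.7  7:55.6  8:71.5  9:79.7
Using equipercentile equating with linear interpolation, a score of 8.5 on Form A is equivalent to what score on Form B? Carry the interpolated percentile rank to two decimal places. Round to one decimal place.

PR of 8.5 on Form A: 59.3 + (8.5 − 8)/(9 − 8) × (64.1 − 59.3) = 61.70
On Form B, PR 61.70 falls between score 7 (PR 55.6) and 8 (PR 71.5).
Interpolate: 7 + (61.70 − 55.6)/(71.5 − 55.6) × (8 − 7) = 7.4

7.4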